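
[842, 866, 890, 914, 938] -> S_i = 842 + 24*i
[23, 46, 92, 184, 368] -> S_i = 23*2^i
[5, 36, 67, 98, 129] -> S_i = 5 + 31*i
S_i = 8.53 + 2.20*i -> [8.53, 10.73, 12.93, 15.13, 17.33]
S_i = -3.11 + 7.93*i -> [-3.11, 4.82, 12.75, 20.68, 28.61]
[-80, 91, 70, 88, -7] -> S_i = Random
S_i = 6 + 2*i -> [6, 8, 10, 12, 14]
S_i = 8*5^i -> [8, 40, 200, 1000, 5000]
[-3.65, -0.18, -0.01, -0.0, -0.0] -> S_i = -3.65*0.05^i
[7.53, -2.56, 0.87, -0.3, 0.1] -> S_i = 7.53*(-0.34)^i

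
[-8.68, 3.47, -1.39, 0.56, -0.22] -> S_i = -8.68*(-0.40)^i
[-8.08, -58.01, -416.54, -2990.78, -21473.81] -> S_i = -8.08*7.18^i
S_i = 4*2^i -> [4, 8, 16, 32, 64]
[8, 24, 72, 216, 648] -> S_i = 8*3^i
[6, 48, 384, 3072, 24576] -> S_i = 6*8^i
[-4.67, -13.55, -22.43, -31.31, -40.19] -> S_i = -4.67 + -8.88*i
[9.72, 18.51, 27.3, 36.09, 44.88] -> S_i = 9.72 + 8.79*i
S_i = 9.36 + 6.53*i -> [9.36, 15.89, 22.42, 28.95, 35.48]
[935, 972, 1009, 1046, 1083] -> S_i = 935 + 37*i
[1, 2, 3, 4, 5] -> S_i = 1 + 1*i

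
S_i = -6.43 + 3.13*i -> [-6.43, -3.3, -0.17, 2.96, 6.09]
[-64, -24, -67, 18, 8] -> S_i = Random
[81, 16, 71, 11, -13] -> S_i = Random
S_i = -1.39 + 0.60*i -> [-1.39, -0.79, -0.19, 0.41, 1.01]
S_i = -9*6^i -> [-9, -54, -324, -1944, -11664]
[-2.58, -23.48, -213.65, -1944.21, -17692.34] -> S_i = -2.58*9.10^i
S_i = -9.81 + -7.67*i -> [-9.81, -17.48, -25.15, -32.82, -40.49]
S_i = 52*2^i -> [52, 104, 208, 416, 832]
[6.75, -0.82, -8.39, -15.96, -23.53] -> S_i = 6.75 + -7.57*i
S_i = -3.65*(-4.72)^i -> [-3.65, 17.23, -81.32, 383.81, -1811.59]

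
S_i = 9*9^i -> [9, 81, 729, 6561, 59049]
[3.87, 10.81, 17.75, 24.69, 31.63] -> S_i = 3.87 + 6.94*i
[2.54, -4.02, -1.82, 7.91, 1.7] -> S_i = Random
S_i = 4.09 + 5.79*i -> [4.09, 9.88, 15.67, 21.46, 27.25]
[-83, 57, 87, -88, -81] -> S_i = Random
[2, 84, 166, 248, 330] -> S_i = 2 + 82*i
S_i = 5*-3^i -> [5, -15, 45, -135, 405]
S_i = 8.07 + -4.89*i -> [8.07, 3.18, -1.71, -6.6, -11.49]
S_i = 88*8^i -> [88, 704, 5632, 45056, 360448]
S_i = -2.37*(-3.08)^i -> [-2.37, 7.3, -22.48, 69.25, -213.28]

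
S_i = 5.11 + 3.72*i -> [5.11, 8.83, 12.55, 16.27, 19.99]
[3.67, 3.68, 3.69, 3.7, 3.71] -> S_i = 3.67 + 0.01*i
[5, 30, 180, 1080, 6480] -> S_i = 5*6^i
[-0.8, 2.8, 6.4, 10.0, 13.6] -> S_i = -0.80 + 3.60*i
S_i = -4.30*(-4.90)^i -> [-4.3, 21.07, -103.24, 505.89, -2478.86]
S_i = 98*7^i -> [98, 686, 4802, 33614, 235298]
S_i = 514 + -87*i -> [514, 427, 340, 253, 166]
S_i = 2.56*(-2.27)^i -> [2.56, -5.81, 13.19, -29.94, 67.97]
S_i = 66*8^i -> [66, 528, 4224, 33792, 270336]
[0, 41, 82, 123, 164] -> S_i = 0 + 41*i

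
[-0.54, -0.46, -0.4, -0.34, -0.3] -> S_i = -0.54*0.86^i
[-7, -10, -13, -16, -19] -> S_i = -7 + -3*i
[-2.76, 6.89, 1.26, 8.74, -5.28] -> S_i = Random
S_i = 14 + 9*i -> [14, 23, 32, 41, 50]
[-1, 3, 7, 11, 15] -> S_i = -1 + 4*i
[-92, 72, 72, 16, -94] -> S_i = Random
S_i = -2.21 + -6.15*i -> [-2.21, -8.36, -14.51, -20.66, -26.81]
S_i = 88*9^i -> [88, 792, 7128, 64152, 577368]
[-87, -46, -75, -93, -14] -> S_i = Random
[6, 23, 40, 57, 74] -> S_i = 6 + 17*i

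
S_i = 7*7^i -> [7, 49, 343, 2401, 16807]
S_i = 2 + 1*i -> [2, 3, 4, 5, 6]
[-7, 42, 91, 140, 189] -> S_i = -7 + 49*i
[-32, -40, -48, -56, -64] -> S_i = -32 + -8*i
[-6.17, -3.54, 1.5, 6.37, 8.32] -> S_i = Random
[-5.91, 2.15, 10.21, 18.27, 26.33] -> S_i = -5.91 + 8.06*i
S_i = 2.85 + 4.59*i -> [2.85, 7.44, 12.03, 16.62, 21.21]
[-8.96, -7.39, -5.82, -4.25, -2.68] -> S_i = -8.96 + 1.57*i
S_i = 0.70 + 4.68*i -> [0.7, 5.38, 10.06, 14.74, 19.42]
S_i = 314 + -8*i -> [314, 306, 298, 290, 282]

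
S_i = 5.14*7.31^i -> [5.14, 37.57, 274.66, 2007.78, 14676.84]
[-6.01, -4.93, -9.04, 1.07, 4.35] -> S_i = Random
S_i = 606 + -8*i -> [606, 598, 590, 582, 574]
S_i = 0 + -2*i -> [0, -2, -4, -6, -8]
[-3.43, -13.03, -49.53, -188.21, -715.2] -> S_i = -3.43*3.80^i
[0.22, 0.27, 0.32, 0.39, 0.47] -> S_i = 0.22*1.21^i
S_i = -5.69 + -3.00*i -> [-5.69, -8.69, -11.69, -14.69, -17.69]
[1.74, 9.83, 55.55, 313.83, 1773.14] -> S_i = 1.74*5.65^i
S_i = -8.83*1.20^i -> [-8.83, -10.6, -12.72, -15.26, -18.31]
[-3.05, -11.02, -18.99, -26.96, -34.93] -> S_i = -3.05 + -7.97*i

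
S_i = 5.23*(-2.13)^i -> [5.23, -11.14, 23.73, -50.54, 107.65]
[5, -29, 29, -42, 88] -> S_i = Random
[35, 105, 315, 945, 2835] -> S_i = 35*3^i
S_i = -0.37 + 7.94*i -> [-0.37, 7.57, 15.51, 23.45, 31.39]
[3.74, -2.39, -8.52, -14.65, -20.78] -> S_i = 3.74 + -6.13*i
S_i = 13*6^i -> [13, 78, 468, 2808, 16848]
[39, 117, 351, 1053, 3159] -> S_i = 39*3^i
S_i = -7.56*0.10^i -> [-7.56, -0.76, -0.08, -0.01, -0.0]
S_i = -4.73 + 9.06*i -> [-4.73, 4.33, 13.39, 22.45, 31.51]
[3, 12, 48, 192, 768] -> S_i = 3*4^i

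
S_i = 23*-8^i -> [23, -184, 1472, -11776, 94208]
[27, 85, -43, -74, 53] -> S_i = Random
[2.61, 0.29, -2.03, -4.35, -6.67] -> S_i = 2.61 + -2.32*i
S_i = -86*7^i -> [-86, -602, -4214, -29498, -206486]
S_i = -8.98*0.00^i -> [-8.98, -0.0, -0.0, -0.0, -0.0]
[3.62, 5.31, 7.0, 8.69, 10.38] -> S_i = 3.62 + 1.69*i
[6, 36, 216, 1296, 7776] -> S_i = 6*6^i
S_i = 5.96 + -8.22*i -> [5.96, -2.26, -10.48, -18.7, -26.92]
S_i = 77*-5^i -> [77, -385, 1925, -9625, 48125]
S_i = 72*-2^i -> [72, -144, 288, -576, 1152]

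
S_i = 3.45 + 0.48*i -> [3.45, 3.93, 4.41, 4.89, 5.37]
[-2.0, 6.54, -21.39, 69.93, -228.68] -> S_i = -2.00*(-3.27)^i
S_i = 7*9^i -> [7, 63, 567, 5103, 45927]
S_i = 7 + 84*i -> [7, 91, 175, 259, 343]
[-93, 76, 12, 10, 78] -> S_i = Random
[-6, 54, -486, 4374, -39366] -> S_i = -6*-9^i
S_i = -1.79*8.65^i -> [-1.79, -15.48, -133.93, -1158.51, -10021.15]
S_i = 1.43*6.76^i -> [1.43, 9.67, 65.35, 441.75, 2986.23]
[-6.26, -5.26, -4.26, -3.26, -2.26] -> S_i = -6.26 + 1.00*i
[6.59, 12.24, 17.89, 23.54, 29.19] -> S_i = 6.59 + 5.65*i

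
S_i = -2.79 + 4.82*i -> [-2.79, 2.03, 6.85, 11.67, 16.49]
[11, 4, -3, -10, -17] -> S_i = 11 + -7*i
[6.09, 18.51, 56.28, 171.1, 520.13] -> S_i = 6.09*3.04^i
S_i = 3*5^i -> [3, 15, 75, 375, 1875]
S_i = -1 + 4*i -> [-1, 3, 7, 11, 15]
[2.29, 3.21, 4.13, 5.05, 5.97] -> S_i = 2.29 + 0.92*i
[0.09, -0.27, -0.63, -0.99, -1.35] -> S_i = 0.09 + -0.36*i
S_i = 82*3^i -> [82, 246, 738, 2214, 6642]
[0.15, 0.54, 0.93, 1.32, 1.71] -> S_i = 0.15 + 0.39*i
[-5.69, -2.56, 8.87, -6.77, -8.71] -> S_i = Random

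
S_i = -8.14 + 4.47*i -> [-8.14, -3.67, 0.8, 5.27, 9.74]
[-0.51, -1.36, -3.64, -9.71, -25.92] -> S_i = -0.51*2.67^i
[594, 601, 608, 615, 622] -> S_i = 594 + 7*i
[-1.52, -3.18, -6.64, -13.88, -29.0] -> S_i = -1.52*2.09^i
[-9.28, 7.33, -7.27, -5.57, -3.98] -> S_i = Random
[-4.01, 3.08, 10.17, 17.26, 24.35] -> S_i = -4.01 + 7.09*i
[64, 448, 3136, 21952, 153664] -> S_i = 64*7^i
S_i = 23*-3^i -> [23, -69, 207, -621, 1863]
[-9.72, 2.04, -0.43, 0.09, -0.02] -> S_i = -9.72*(-0.21)^i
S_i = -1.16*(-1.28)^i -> [-1.16, 1.48, -1.9, 2.43, -3.11]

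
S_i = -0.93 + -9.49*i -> [-0.93, -10.42, -19.91, -29.4, -38.89]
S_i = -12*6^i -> [-12, -72, -432, -2592, -15552]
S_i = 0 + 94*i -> [0, 94, 188, 282, 376]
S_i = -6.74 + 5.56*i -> [-6.74, -1.18, 4.38, 9.94, 15.5]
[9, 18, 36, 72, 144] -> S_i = 9*2^i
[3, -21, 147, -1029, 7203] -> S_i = 3*-7^i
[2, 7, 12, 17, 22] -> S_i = 2 + 5*i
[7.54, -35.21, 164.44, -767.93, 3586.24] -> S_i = 7.54*(-4.67)^i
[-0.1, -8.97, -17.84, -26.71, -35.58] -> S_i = -0.10 + -8.87*i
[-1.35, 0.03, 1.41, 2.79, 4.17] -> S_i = -1.35 + 1.38*i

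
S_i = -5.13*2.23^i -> [-5.13, -11.44, -25.51, -56.89, -126.86]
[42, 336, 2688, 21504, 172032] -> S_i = 42*8^i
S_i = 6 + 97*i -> [6, 103, 200, 297, 394]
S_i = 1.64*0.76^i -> [1.64, 1.25, 0.95, 0.72, 0.55]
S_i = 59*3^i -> [59, 177, 531, 1593, 4779]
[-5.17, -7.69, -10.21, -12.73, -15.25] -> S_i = -5.17 + -2.52*i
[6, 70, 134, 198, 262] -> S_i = 6 + 64*i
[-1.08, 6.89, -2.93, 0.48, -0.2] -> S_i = Random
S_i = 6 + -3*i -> [6, 3, 0, -3, -6]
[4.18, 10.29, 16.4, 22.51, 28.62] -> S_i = 4.18 + 6.11*i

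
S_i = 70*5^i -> [70, 350, 1750, 8750, 43750]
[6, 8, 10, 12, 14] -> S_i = 6 + 2*i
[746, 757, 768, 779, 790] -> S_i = 746 + 11*i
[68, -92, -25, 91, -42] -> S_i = Random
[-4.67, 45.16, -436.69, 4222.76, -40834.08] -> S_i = -4.67*(-9.67)^i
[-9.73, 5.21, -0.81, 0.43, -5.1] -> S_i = Random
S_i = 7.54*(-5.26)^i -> [7.54, -39.66, 208.61, -1097.31, 5771.84]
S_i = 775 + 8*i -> [775, 783, 791, 799, 807]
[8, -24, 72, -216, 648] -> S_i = 8*-3^i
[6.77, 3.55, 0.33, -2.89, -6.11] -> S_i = 6.77 + -3.22*i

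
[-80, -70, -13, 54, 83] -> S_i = Random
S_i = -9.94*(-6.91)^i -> [-9.94, 68.69, -474.62, 3279.6, -22662.02]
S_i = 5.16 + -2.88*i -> [5.16, 2.28, -0.6, -3.48, -6.36]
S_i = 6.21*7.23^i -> [6.21, 44.9, 324.61, 2346.96, 16968.55]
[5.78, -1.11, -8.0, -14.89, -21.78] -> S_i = 5.78 + -6.89*i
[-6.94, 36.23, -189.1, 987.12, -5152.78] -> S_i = -6.94*(-5.22)^i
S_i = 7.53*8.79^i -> [7.53, 66.19, 581.8, 5114.01, 44952.15]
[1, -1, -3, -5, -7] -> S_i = 1 + -2*i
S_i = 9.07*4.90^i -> [9.07, 44.44, 217.77, 1067.08, 5228.67]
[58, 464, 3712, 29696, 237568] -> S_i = 58*8^i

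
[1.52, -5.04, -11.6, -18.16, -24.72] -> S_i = 1.52 + -6.56*i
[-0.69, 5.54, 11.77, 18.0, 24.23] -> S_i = -0.69 + 6.23*i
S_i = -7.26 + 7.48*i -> [-7.26, 0.22, 7.7, 15.18, 22.66]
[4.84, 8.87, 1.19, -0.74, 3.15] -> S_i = Random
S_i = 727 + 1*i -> [727, 728, 729, 730, 731]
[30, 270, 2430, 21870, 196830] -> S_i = 30*9^i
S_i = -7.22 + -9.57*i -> [-7.22, -16.79, -26.36, -35.93, -45.5]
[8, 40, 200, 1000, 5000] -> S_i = 8*5^i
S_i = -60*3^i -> [-60, -180, -540, -1620, -4860]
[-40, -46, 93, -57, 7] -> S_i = Random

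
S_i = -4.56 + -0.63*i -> [-4.56, -5.19, -5.82, -6.45, -7.08]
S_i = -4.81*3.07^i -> [-4.81, -14.77, -45.33, -139.17, -427.27]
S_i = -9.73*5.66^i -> [-9.73, -55.07, -311.71, -1764.26, -9985.7]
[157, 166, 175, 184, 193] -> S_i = 157 + 9*i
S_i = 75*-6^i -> [75, -450, 2700, -16200, 97200]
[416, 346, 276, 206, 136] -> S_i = 416 + -70*i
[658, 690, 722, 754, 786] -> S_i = 658 + 32*i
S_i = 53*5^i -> [53, 265, 1325, 6625, 33125]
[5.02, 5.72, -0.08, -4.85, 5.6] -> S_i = Random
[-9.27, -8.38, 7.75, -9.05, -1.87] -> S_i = Random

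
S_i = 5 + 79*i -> [5, 84, 163, 242, 321]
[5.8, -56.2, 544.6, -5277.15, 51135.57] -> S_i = 5.80*(-9.69)^i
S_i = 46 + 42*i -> [46, 88, 130, 172, 214]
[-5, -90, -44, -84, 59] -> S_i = Random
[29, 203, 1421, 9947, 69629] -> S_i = 29*7^i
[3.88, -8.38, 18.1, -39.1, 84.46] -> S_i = 3.88*(-2.16)^i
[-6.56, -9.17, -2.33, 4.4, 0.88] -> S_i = Random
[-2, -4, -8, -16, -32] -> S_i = -2*2^i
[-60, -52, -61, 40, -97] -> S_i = Random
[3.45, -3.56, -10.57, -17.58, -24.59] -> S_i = 3.45 + -7.01*i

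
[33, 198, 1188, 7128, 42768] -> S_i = 33*6^i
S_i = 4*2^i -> [4, 8, 16, 32, 64]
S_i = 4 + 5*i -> [4, 9, 14, 19, 24]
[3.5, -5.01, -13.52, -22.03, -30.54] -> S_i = 3.50 + -8.51*i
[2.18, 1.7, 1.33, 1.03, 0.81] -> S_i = 2.18*0.78^i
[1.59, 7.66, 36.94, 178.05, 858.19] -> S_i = 1.59*4.82^i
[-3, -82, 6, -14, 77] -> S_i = Random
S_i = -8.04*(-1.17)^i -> [-8.04, 9.41, -11.01, 12.88, -15.07]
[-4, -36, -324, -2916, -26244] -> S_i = -4*9^i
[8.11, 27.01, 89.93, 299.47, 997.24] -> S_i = 8.11*3.33^i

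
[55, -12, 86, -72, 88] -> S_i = Random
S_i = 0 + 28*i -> [0, 28, 56, 84, 112]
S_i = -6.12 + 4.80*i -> [-6.12, -1.32, 3.48, 8.28, 13.08]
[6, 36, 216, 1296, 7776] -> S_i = 6*6^i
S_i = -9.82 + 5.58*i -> [-9.82, -4.24, 1.34, 6.92, 12.5]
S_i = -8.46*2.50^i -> [-8.46, -21.15, -52.88, -132.19, -330.47]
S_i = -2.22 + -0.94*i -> [-2.22, -3.16, -4.1, -5.04, -5.98]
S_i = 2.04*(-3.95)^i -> [2.04, -8.06, 31.83, -125.72, 496.61]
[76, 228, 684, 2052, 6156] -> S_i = 76*3^i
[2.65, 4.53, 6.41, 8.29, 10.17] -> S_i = 2.65 + 1.88*i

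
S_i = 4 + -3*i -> [4, 1, -2, -5, -8]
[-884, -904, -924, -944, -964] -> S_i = -884 + -20*i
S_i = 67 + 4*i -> [67, 71, 75, 79, 83]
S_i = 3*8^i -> [3, 24, 192, 1536, 12288]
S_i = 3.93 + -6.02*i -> [3.93, -2.09, -8.11, -14.13, -20.15]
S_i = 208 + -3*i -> [208, 205, 202, 199, 196]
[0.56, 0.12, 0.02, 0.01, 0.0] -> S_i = 0.56*0.21^i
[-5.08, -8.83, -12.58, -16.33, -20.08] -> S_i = -5.08 + -3.75*i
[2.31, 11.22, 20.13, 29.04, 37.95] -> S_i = 2.31 + 8.91*i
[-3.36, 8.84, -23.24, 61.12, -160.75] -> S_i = -3.36*(-2.63)^i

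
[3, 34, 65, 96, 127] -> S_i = 3 + 31*i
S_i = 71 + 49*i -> [71, 120, 169, 218, 267]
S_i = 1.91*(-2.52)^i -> [1.91, -4.81, 12.13, -30.57, 77.03]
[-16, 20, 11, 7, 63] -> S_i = Random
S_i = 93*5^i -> [93, 465, 2325, 11625, 58125]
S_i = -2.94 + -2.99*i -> [-2.94, -5.93, -8.92, -11.91, -14.9]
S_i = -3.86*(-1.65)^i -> [-3.86, 6.37, -10.51, 17.34, -28.61]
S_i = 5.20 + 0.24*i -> [5.2, 5.44, 5.68, 5.92, 6.16]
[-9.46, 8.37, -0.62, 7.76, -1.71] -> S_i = Random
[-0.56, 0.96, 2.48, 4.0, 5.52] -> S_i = -0.56 + 1.52*i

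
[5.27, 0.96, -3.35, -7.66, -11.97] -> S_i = 5.27 + -4.31*i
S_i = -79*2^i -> [-79, -158, -316, -632, -1264]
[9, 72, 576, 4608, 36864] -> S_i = 9*8^i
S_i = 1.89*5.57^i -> [1.89, 10.53, 58.64, 326.61, 1819.21]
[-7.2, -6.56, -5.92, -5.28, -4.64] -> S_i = -7.20 + 0.64*i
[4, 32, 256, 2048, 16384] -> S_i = 4*8^i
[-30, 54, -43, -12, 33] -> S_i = Random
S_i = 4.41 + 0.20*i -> [4.41, 4.61, 4.81, 5.01, 5.21]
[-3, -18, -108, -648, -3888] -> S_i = -3*6^i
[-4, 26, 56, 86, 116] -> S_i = -4 + 30*i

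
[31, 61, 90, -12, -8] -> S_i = Random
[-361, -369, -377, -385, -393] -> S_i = -361 + -8*i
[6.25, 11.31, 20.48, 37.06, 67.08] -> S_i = 6.25*1.81^i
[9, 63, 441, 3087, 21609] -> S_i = 9*7^i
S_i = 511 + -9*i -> [511, 502, 493, 484, 475]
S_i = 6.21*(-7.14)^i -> [6.21, -44.34, 316.58, -2260.4, 16139.29]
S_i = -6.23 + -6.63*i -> [-6.23, -12.86, -19.49, -26.12, -32.75]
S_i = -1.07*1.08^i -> [-1.07, -1.16, -1.25, -1.35, -1.46]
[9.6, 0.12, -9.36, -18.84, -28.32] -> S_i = 9.60 + -9.48*i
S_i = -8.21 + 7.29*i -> [-8.21, -0.92, 6.37, 13.66, 20.95]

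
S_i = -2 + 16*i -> [-2, 14, 30, 46, 62]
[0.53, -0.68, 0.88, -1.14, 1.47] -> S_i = 0.53*(-1.29)^i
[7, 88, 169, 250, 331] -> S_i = 7 + 81*i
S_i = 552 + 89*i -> [552, 641, 730, 819, 908]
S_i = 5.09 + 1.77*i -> [5.09, 6.86, 8.63, 10.4, 12.17]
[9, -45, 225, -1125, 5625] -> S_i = 9*-5^i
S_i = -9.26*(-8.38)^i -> [-9.26, 77.6, -650.28, 5449.33, -45665.38]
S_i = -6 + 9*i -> [-6, 3, 12, 21, 30]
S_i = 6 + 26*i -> [6, 32, 58, 84, 110]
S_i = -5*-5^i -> [-5, 25, -125, 625, -3125]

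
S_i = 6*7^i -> [6, 42, 294, 2058, 14406]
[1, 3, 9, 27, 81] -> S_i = 1*3^i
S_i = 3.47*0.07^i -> [3.47, 0.24, 0.02, 0.0, 0.0]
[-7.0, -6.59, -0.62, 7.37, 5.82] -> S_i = Random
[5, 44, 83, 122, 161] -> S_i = 5 + 39*i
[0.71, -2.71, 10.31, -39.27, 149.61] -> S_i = 0.71*(-3.81)^i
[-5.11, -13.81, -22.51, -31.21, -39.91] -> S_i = -5.11 + -8.70*i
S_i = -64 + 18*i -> [-64, -46, -28, -10, 8]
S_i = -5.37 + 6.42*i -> [-5.37, 1.05, 7.47, 13.89, 20.31]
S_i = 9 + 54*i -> [9, 63, 117, 171, 225]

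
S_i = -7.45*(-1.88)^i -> [-7.45, 14.01, -26.33, 49.5, -93.07]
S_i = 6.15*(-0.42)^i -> [6.15, -2.58, 1.08, -0.46, 0.19]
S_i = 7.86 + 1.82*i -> [7.86, 9.68, 11.5, 13.32, 15.14]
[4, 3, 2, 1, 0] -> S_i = 4 + -1*i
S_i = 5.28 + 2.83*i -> [5.28, 8.11, 10.94, 13.77, 16.6]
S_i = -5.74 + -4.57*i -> [-5.74, -10.31, -14.88, -19.45, -24.02]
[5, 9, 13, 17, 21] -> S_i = 5 + 4*i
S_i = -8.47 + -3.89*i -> [-8.47, -12.36, -16.25, -20.14, -24.03]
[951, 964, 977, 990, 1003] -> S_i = 951 + 13*i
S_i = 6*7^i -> [6, 42, 294, 2058, 14406]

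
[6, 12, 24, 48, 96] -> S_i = 6*2^i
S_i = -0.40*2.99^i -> [-0.4, -1.2, -3.58, -10.69, -31.97]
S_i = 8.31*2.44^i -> [8.31, 20.28, 49.47, 120.72, 294.55]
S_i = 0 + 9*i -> [0, 9, 18, 27, 36]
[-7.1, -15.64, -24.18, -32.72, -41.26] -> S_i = -7.10 + -8.54*i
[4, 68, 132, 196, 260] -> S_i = 4 + 64*i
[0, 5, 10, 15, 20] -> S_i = 0 + 5*i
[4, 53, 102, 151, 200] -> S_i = 4 + 49*i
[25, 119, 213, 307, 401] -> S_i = 25 + 94*i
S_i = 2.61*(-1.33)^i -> [2.61, -3.47, 4.62, -6.14, 8.17]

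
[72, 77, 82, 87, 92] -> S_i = 72 + 5*i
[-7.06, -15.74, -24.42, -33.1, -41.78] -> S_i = -7.06 + -8.68*i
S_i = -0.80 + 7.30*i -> [-0.8, 6.5, 13.8, 21.1, 28.4]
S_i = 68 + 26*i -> [68, 94, 120, 146, 172]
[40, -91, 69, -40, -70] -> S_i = Random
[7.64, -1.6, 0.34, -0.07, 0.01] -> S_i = 7.64*(-0.21)^i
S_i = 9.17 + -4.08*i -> [9.17, 5.09, 1.01, -3.07, -7.15]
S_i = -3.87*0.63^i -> [-3.87, -2.44, -1.54, -0.97, -0.61]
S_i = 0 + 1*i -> [0, 1, 2, 3, 4]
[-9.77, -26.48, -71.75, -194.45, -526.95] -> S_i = -9.77*2.71^i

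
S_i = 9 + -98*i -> [9, -89, -187, -285, -383]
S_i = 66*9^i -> [66, 594, 5346, 48114, 433026]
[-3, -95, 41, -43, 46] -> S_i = Random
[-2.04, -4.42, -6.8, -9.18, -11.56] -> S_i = -2.04 + -2.38*i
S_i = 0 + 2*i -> [0, 2, 4, 6, 8]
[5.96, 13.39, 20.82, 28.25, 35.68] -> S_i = 5.96 + 7.43*i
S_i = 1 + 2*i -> [1, 3, 5, 7, 9]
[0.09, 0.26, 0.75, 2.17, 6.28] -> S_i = 0.09*2.89^i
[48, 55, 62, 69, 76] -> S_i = 48 + 7*i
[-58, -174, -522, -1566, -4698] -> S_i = -58*3^i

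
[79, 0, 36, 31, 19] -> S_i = Random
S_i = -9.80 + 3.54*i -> [-9.8, -6.26, -2.72, 0.82, 4.36]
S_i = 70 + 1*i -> [70, 71, 72, 73, 74]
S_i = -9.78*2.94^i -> [-9.78, -28.75, -84.53, -248.53, -730.68]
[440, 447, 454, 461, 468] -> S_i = 440 + 7*i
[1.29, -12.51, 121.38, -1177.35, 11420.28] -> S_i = 1.29*(-9.70)^i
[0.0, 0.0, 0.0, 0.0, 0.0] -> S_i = 0.00*1.12^i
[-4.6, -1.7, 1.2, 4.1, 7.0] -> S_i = -4.60 + 2.90*i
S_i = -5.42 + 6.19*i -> [-5.42, 0.77, 6.96, 13.15, 19.34]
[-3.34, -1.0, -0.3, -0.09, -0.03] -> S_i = -3.34*0.30^i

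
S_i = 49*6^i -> [49, 294, 1764, 10584, 63504]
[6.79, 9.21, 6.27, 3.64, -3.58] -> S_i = Random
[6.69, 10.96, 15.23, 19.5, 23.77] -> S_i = 6.69 + 4.27*i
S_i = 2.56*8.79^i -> [2.56, 22.5, 197.8, 1738.63, 15282.54]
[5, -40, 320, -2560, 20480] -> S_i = 5*-8^i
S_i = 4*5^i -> [4, 20, 100, 500, 2500]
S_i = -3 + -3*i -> [-3, -6, -9, -12, -15]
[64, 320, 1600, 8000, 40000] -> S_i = 64*5^i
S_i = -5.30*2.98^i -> [-5.3, -15.79, -47.07, -140.26, -417.97]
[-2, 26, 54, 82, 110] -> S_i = -2 + 28*i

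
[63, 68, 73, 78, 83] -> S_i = 63 + 5*i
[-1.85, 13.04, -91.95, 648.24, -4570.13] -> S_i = -1.85*(-7.05)^i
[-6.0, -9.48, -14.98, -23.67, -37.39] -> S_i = -6.00*1.58^i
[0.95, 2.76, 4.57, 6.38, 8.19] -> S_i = 0.95 + 1.81*i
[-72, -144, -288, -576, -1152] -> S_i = -72*2^i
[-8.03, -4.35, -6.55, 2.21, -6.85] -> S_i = Random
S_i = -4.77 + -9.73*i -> [-4.77, -14.5, -24.23, -33.96, -43.69]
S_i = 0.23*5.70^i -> [0.23, 1.31, 7.47, 42.59, 242.79]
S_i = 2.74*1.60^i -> [2.74, 4.38, 7.01, 11.22, 17.96]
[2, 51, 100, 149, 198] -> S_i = 2 + 49*i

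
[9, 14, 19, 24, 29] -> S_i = 9 + 5*i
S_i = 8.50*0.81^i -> [8.5, 6.89, 5.58, 4.52, 3.66]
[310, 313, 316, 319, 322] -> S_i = 310 + 3*i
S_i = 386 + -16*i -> [386, 370, 354, 338, 322]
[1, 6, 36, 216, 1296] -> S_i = 1*6^i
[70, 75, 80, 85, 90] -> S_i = 70 + 5*i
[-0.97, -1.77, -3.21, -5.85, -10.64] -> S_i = -0.97*1.82^i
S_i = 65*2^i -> [65, 130, 260, 520, 1040]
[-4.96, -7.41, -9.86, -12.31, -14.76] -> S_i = -4.96 + -2.45*i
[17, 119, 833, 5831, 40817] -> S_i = 17*7^i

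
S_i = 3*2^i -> [3, 6, 12, 24, 48]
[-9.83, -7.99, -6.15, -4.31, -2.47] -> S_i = -9.83 + 1.84*i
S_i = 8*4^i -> [8, 32, 128, 512, 2048]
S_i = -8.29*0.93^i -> [-8.29, -7.71, -7.17, -6.67, -6.2]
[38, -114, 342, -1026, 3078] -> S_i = 38*-3^i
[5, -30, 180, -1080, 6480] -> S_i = 5*-6^i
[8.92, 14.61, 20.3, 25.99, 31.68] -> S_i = 8.92 + 5.69*i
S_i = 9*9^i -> [9, 81, 729, 6561, 59049]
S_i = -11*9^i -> [-11, -99, -891, -8019, -72171]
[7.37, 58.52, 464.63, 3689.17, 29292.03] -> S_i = 7.37*7.94^i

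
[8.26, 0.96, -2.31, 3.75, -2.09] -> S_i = Random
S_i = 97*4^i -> [97, 388, 1552, 6208, 24832]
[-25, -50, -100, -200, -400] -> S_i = -25*2^i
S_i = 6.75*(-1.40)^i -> [6.75, -9.45, 13.23, -18.52, 25.93]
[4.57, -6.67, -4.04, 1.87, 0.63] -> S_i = Random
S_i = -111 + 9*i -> [-111, -102, -93, -84, -75]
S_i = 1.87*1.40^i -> [1.87, 2.62, 3.67, 5.13, 7.18]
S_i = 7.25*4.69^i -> [7.25, 34.0, 159.47, 747.92, 3507.76]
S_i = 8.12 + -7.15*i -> [8.12, 0.97, -6.18, -13.33, -20.48]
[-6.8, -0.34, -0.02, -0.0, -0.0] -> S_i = -6.80*0.05^i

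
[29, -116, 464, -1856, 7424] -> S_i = 29*-4^i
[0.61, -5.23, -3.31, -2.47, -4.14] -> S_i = Random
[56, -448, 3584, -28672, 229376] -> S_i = 56*-8^i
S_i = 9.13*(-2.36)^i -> [9.13, -21.55, 50.85, -120.01, 283.22]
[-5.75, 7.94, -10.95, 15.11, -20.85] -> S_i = -5.75*(-1.38)^i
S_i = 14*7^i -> [14, 98, 686, 4802, 33614]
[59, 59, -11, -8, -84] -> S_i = Random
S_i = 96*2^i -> [96, 192, 384, 768, 1536]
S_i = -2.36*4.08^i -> [-2.36, -9.63, -39.29, -160.28, -653.96]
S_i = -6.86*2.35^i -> [-6.86, -16.12, -37.88, -89.03, -209.22]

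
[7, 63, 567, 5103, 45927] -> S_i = 7*9^i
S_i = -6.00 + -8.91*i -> [-6.0, -14.91, -23.82, -32.73, -41.64]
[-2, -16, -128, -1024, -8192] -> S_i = -2*8^i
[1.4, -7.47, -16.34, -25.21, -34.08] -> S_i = 1.40 + -8.87*i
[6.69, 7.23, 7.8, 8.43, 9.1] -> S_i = 6.69*1.08^i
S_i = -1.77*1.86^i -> [-1.77, -3.29, -6.12, -11.39, -21.18]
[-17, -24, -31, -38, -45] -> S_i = -17 + -7*i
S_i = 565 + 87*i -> [565, 652, 739, 826, 913]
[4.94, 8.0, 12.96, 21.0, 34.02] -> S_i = 4.94*1.62^i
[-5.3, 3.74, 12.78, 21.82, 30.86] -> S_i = -5.30 + 9.04*i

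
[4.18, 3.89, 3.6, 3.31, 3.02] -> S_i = 4.18 + -0.29*i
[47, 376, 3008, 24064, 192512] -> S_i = 47*8^i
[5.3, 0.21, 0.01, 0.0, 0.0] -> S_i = 5.30*0.04^i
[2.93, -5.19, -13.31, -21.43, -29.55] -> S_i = 2.93 + -8.12*i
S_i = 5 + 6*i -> [5, 11, 17, 23, 29]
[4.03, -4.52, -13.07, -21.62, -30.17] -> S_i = 4.03 + -8.55*i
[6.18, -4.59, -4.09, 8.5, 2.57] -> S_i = Random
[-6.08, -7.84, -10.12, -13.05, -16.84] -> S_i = -6.08*1.29^i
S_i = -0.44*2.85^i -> [-0.44, -1.25, -3.57, -10.19, -29.03]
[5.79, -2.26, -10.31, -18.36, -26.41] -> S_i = 5.79 + -8.05*i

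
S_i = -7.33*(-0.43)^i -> [-7.33, 3.15, -1.36, 0.58, -0.25]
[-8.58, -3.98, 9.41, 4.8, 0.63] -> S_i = Random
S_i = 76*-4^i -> [76, -304, 1216, -4864, 19456]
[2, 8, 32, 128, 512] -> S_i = 2*4^i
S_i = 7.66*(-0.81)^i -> [7.66, -6.2, 5.03, -4.07, 3.3]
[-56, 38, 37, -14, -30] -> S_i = Random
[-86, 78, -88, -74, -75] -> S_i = Random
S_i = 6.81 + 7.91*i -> [6.81, 14.72, 22.63, 30.54, 38.45]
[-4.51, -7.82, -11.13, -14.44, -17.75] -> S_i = -4.51 + -3.31*i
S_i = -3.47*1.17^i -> [-3.47, -4.06, -4.75, -5.56, -6.5]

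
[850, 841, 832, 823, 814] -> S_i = 850 + -9*i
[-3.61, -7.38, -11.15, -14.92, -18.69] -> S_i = -3.61 + -3.77*i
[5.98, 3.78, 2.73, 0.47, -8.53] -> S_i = Random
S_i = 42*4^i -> [42, 168, 672, 2688, 10752]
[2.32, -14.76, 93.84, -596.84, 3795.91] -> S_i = 2.32*(-6.36)^i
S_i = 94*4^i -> [94, 376, 1504, 6016, 24064]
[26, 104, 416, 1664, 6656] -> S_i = 26*4^i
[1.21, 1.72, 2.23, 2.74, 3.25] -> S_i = 1.21 + 0.51*i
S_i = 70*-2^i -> [70, -140, 280, -560, 1120]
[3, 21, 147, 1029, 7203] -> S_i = 3*7^i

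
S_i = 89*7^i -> [89, 623, 4361, 30527, 213689]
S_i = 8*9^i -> [8, 72, 648, 5832, 52488]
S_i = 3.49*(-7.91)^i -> [3.49, -27.61, 218.36, -1727.25, 13662.54]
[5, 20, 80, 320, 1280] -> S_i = 5*4^i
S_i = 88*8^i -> [88, 704, 5632, 45056, 360448]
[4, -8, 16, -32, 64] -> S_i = 4*-2^i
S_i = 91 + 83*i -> [91, 174, 257, 340, 423]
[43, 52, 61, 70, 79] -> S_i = 43 + 9*i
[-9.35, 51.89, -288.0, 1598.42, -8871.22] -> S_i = -9.35*(-5.55)^i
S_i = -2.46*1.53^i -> [-2.46, -3.76, -5.76, -8.81, -13.48]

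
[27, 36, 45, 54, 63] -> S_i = 27 + 9*i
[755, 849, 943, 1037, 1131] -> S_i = 755 + 94*i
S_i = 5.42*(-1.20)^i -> [5.42, -6.5, 7.8, -9.37, 11.24]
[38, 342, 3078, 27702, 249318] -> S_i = 38*9^i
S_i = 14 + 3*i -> [14, 17, 20, 23, 26]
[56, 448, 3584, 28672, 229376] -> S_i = 56*8^i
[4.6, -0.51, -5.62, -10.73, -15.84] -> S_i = 4.60 + -5.11*i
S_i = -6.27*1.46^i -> [-6.27, -9.15, -13.37, -19.51, -28.49]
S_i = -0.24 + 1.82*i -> [-0.24, 1.58, 3.4, 5.22, 7.04]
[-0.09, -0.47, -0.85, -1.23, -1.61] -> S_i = -0.09 + -0.38*i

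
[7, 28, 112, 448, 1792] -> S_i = 7*4^i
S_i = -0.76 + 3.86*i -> [-0.76, 3.1, 6.96, 10.82, 14.68]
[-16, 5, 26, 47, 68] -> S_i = -16 + 21*i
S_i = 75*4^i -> [75, 300, 1200, 4800, 19200]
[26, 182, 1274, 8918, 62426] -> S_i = 26*7^i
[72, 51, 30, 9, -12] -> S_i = 72 + -21*i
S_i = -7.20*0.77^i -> [-7.2, -5.54, -4.27, -3.29, -2.53]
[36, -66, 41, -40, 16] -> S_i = Random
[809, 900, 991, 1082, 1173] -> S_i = 809 + 91*i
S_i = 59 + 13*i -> [59, 72, 85, 98, 111]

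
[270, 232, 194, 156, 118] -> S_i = 270 + -38*i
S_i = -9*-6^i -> [-9, 54, -324, 1944, -11664]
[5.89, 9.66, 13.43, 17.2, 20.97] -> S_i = 5.89 + 3.77*i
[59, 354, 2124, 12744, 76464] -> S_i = 59*6^i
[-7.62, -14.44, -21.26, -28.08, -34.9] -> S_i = -7.62 + -6.82*i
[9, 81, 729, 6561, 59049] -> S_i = 9*9^i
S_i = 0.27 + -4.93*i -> [0.27, -4.66, -9.59, -14.52, -19.45]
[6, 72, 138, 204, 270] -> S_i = 6 + 66*i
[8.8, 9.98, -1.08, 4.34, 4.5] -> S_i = Random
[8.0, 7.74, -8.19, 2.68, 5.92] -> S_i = Random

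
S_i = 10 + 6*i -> [10, 16, 22, 28, 34]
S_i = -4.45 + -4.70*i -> [-4.45, -9.15, -13.85, -18.55, -23.25]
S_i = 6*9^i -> [6, 54, 486, 4374, 39366]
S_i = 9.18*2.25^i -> [9.18, 20.66, 46.47, 104.57, 235.27]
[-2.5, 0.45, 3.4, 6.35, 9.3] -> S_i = -2.50 + 2.95*i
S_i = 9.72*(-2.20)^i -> [9.72, -21.38, 47.04, -103.5, 227.7]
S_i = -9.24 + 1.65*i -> [-9.24, -7.59, -5.94, -4.29, -2.64]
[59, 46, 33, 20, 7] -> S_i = 59 + -13*i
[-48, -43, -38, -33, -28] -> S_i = -48 + 5*i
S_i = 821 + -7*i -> [821, 814, 807, 800, 793]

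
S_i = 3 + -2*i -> [3, 1, -1, -3, -5]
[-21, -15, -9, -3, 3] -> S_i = -21 + 6*i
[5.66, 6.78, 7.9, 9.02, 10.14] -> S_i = 5.66 + 1.12*i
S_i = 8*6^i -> [8, 48, 288, 1728, 10368]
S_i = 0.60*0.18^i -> [0.6, 0.11, 0.02, 0.0, 0.0]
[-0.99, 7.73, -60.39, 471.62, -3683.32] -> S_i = -0.99*(-7.81)^i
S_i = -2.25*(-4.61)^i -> [-2.25, 10.37, -47.82, 220.44, -1016.22]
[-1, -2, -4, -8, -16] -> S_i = -1*2^i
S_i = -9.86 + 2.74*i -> [-9.86, -7.12, -4.38, -1.64, 1.1]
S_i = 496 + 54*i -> [496, 550, 604, 658, 712]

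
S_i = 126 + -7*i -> [126, 119, 112, 105, 98]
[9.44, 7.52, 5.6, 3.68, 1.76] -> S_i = 9.44 + -1.92*i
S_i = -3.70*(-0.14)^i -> [-3.7, 0.52, -0.07, 0.01, -0.0]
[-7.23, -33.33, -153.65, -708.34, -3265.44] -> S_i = -7.23*4.61^i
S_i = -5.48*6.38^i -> [-5.48, -34.96, -223.06, -1423.12, -9079.53]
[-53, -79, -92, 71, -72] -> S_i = Random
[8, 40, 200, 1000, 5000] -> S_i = 8*5^i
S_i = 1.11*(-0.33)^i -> [1.11, -0.37, 0.12, -0.04, 0.01]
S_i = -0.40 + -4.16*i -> [-0.4, -4.56, -8.72, -12.88, -17.04]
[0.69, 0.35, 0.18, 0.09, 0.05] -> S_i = 0.69*0.51^i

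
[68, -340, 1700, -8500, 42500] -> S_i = 68*-5^i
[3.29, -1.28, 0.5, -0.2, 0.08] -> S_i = 3.29*(-0.39)^i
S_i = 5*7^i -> [5, 35, 245, 1715, 12005]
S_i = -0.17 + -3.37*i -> [-0.17, -3.54, -6.91, -10.28, -13.65]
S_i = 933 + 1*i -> [933, 934, 935, 936, 937]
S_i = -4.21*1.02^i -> [-4.21, -4.29, -4.38, -4.47, -4.56]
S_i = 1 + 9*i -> [1, 10, 19, 28, 37]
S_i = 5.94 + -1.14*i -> [5.94, 4.8, 3.66, 2.52, 1.38]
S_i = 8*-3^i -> [8, -24, 72, -216, 648]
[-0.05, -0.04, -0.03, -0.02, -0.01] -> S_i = -0.05*0.72^i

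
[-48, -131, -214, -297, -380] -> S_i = -48 + -83*i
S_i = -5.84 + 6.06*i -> [-5.84, 0.22, 6.28, 12.34, 18.4]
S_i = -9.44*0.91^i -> [-9.44, -8.59, -7.82, -7.11, -6.47]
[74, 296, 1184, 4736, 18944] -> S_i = 74*4^i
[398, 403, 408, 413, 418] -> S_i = 398 + 5*i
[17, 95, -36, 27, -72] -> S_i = Random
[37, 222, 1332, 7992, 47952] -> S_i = 37*6^i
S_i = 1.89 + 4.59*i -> [1.89, 6.48, 11.07, 15.66, 20.25]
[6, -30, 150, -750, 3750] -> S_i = 6*-5^i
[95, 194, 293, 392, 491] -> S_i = 95 + 99*i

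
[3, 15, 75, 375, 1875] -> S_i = 3*5^i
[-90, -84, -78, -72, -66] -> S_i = -90 + 6*i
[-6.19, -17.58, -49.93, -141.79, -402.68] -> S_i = -6.19*2.84^i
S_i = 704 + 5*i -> [704, 709, 714, 719, 724]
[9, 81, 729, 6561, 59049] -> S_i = 9*9^i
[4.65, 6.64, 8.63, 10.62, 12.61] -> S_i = 4.65 + 1.99*i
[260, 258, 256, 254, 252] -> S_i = 260 + -2*i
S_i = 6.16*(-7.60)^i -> [6.16, -46.82, 355.8, -2704.09, 20551.1]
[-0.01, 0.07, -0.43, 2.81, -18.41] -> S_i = -0.01*(-6.55)^i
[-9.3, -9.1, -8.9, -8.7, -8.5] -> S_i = -9.30 + 0.20*i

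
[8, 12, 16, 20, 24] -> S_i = 8 + 4*i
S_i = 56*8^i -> [56, 448, 3584, 28672, 229376]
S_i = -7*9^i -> [-7, -63, -567, -5103, -45927]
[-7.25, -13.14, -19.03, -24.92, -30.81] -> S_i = -7.25 + -5.89*i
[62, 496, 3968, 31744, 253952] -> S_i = 62*8^i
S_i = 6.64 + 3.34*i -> [6.64, 9.98, 13.32, 16.66, 20.0]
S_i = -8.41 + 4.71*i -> [-8.41, -3.7, 1.01, 5.72, 10.43]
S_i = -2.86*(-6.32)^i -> [-2.86, 18.08, -114.24, 721.97, -4562.83]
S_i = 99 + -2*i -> [99, 97, 95, 93, 91]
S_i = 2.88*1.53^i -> [2.88, 4.41, 6.74, 10.31, 15.78]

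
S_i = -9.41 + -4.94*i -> [-9.41, -14.35, -19.29, -24.23, -29.17]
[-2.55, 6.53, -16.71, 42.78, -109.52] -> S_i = -2.55*(-2.56)^i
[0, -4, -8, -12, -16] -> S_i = 0 + -4*i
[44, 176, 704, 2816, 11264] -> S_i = 44*4^i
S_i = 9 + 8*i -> [9, 17, 25, 33, 41]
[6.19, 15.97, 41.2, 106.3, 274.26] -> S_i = 6.19*2.58^i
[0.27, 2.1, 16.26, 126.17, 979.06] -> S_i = 0.27*7.76^i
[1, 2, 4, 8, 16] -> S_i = 1*2^i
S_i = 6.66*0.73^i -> [6.66, 4.86, 3.55, 2.59, 1.89]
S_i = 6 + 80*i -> [6, 86, 166, 246, 326]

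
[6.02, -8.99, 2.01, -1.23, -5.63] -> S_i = Random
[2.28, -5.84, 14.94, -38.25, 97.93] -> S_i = 2.28*(-2.56)^i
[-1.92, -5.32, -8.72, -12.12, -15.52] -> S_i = -1.92 + -3.40*i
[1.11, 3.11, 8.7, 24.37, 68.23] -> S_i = 1.11*2.80^i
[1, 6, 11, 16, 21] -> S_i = 1 + 5*i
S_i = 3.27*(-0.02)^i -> [3.27, -0.07, 0.0, -0.0, 0.0]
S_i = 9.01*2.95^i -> [9.01, 26.58, 78.41, 231.31, 682.36]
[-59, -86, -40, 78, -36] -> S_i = Random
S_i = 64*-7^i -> [64, -448, 3136, -21952, 153664]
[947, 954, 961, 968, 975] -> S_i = 947 + 7*i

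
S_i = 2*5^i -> [2, 10, 50, 250, 1250]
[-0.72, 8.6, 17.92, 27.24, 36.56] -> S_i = -0.72 + 9.32*i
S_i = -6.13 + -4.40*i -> [-6.13, -10.53, -14.93, -19.33, -23.73]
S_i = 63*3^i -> [63, 189, 567, 1701, 5103]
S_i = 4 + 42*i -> [4, 46, 88, 130, 172]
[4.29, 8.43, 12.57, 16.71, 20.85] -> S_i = 4.29 + 4.14*i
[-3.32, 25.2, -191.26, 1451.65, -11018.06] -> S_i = -3.32*(-7.59)^i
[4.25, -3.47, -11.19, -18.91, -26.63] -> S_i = 4.25 + -7.72*i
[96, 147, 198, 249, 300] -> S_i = 96 + 51*i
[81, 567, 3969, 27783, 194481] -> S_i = 81*7^i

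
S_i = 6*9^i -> [6, 54, 486, 4374, 39366]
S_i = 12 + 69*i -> [12, 81, 150, 219, 288]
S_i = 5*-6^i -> [5, -30, 180, -1080, 6480]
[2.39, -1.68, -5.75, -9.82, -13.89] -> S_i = 2.39 + -4.07*i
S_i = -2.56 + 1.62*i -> [-2.56, -0.94, 0.68, 2.3, 3.92]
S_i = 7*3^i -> [7, 21, 63, 189, 567]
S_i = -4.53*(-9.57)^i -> [-4.53, 43.35, -414.88, 3970.4, -37996.71]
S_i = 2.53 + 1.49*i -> [2.53, 4.02, 5.51, 7.0, 8.49]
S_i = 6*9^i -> [6, 54, 486, 4374, 39366]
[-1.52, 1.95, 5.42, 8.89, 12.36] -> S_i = -1.52 + 3.47*i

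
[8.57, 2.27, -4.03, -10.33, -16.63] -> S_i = 8.57 + -6.30*i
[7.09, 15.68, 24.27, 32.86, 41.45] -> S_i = 7.09 + 8.59*i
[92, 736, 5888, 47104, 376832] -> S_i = 92*8^i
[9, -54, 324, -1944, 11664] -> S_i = 9*-6^i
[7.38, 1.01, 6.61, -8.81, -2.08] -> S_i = Random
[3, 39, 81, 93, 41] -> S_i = Random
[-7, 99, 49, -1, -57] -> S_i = Random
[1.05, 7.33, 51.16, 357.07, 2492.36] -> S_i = 1.05*6.98^i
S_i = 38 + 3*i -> [38, 41, 44, 47, 50]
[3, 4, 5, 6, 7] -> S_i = 3 + 1*i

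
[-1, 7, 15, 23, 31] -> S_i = -1 + 8*i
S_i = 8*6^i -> [8, 48, 288, 1728, 10368]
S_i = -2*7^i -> [-2, -14, -98, -686, -4802]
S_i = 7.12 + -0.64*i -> [7.12, 6.48, 5.84, 5.2, 4.56]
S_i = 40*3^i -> [40, 120, 360, 1080, 3240]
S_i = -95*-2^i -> [-95, 190, -380, 760, -1520]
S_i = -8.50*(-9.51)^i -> [-8.5, 80.83, -768.74, 7310.73, -69525.0]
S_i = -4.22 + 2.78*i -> [-4.22, -1.44, 1.34, 4.12, 6.9]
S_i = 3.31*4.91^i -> [3.31, 16.25, 79.8, 391.81, 1923.77]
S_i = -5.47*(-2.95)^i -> [-5.47, 16.14, -47.6, 140.43, -414.26]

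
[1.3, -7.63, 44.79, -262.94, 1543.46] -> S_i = 1.30*(-5.87)^i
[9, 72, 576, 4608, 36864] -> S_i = 9*8^i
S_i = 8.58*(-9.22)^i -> [8.58, -79.11, 729.37, -6724.81, 62002.75]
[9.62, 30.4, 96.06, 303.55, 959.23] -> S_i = 9.62*3.16^i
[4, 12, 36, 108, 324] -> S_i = 4*3^i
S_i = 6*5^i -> [6, 30, 150, 750, 3750]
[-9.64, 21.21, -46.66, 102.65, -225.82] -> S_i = -9.64*(-2.20)^i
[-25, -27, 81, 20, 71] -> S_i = Random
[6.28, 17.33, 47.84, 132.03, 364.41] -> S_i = 6.28*2.76^i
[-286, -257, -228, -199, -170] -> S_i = -286 + 29*i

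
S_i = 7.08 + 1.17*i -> [7.08, 8.25, 9.42, 10.59, 11.76]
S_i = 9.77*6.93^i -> [9.77, 67.71, 469.2, 3251.58, 22533.44]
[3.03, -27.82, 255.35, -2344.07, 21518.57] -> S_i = 3.03*(-9.18)^i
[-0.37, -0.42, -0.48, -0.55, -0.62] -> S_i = -0.37*1.14^i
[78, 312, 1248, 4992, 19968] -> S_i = 78*4^i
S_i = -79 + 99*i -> [-79, 20, 119, 218, 317]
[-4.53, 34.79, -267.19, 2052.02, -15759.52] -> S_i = -4.53*(-7.68)^i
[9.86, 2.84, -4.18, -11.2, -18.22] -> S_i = 9.86 + -7.02*i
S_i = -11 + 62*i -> [-11, 51, 113, 175, 237]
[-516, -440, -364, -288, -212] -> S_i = -516 + 76*i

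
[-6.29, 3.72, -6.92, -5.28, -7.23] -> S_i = Random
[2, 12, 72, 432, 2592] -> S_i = 2*6^i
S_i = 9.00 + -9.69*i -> [9.0, -0.69, -10.38, -20.07, -29.76]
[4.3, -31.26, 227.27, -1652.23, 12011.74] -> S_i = 4.30*(-7.27)^i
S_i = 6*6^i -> [6, 36, 216, 1296, 7776]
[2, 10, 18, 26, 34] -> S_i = 2 + 8*i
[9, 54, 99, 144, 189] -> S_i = 9 + 45*i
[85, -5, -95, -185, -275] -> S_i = 85 + -90*i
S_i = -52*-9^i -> [-52, 468, -4212, 37908, -341172]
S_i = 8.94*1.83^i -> [8.94, 16.36, 29.94, 54.79, 100.26]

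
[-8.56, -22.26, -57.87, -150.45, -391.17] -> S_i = -8.56*2.60^i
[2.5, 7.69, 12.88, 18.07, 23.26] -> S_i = 2.50 + 5.19*i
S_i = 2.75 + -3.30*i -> [2.75, -0.55, -3.85, -7.15, -10.45]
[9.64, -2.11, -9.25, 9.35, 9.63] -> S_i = Random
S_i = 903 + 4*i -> [903, 907, 911, 915, 919]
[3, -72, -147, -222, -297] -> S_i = 3 + -75*i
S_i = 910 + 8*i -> [910, 918, 926, 934, 942]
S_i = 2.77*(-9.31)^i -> [2.77, -25.79, 240.09, -2235.26, 20810.31]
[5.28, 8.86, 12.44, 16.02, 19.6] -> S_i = 5.28 + 3.58*i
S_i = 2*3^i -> [2, 6, 18, 54, 162]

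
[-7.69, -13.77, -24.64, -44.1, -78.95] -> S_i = -7.69*1.79^i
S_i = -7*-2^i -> [-7, 14, -28, 56, -112]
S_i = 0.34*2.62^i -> [0.34, 0.89, 2.33, 6.11, 16.02]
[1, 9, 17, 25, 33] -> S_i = 1 + 8*i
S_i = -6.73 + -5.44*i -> [-6.73, -12.17, -17.61, -23.05, -28.49]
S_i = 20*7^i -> [20, 140, 980, 6860, 48020]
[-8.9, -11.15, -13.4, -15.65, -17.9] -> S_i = -8.90 + -2.25*i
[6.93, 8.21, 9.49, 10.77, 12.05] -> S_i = 6.93 + 1.28*i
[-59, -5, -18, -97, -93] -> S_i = Random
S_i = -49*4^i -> [-49, -196, -784, -3136, -12544]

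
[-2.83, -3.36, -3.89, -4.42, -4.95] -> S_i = -2.83 + -0.53*i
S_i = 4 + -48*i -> [4, -44, -92, -140, -188]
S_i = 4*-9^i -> [4, -36, 324, -2916, 26244]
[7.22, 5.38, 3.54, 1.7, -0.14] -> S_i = 7.22 + -1.84*i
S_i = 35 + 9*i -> [35, 44, 53, 62, 71]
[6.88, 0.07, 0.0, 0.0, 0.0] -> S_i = 6.88*0.01^i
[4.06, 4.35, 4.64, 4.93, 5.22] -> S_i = 4.06 + 0.29*i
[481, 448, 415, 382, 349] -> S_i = 481 + -33*i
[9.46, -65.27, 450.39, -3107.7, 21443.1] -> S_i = 9.46*(-6.90)^i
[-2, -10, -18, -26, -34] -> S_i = -2 + -8*i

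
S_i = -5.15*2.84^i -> [-5.15, -14.63, -41.54, -117.97, -335.03]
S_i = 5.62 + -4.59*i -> [5.62, 1.03, -3.56, -8.15, -12.74]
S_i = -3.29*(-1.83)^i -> [-3.29, 6.02, -11.02, 20.16, -36.9]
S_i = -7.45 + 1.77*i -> [-7.45, -5.68, -3.91, -2.14, -0.37]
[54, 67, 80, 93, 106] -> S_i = 54 + 13*i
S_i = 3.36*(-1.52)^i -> [3.36, -5.11, 7.76, -11.8, 17.94]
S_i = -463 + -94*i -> [-463, -557, -651, -745, -839]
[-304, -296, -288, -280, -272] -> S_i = -304 + 8*i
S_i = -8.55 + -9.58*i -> [-8.55, -18.13, -27.71, -37.29, -46.87]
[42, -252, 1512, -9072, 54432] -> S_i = 42*-6^i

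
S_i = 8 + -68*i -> [8, -60, -128, -196, -264]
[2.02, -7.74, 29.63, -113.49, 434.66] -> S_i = 2.02*(-3.83)^i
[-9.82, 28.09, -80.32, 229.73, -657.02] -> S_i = -9.82*(-2.86)^i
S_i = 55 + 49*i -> [55, 104, 153, 202, 251]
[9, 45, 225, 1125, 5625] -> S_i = 9*5^i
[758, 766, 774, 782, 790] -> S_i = 758 + 8*i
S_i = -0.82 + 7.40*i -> [-0.82, 6.58, 13.98, 21.38, 28.78]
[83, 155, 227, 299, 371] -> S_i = 83 + 72*i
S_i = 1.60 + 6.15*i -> [1.6, 7.75, 13.9, 20.05, 26.2]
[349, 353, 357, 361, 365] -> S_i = 349 + 4*i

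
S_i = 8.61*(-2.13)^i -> [8.61, -18.34, 39.06, -83.2, 177.22]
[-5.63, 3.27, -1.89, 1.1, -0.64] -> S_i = -5.63*(-0.58)^i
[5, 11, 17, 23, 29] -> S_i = 5 + 6*i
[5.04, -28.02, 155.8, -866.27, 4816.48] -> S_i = 5.04*(-5.56)^i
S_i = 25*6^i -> [25, 150, 900, 5400, 32400]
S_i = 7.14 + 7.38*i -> [7.14, 14.52, 21.9, 29.28, 36.66]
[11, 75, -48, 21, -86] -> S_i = Random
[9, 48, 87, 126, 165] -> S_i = 9 + 39*i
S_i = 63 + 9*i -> [63, 72, 81, 90, 99]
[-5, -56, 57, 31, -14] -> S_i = Random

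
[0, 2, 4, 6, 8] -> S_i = 0 + 2*i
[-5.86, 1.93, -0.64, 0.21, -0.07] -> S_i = -5.86*(-0.33)^i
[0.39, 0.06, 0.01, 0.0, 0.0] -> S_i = 0.39*0.16^i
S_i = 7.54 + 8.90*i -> [7.54, 16.44, 25.34, 34.24, 43.14]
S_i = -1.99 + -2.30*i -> [-1.99, -4.29, -6.59, -8.89, -11.19]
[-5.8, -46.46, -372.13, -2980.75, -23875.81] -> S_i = -5.80*8.01^i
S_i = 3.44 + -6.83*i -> [3.44, -3.39, -10.22, -17.05, -23.88]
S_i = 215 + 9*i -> [215, 224, 233, 242, 251]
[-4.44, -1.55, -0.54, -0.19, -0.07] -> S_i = -4.44*0.35^i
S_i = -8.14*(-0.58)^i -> [-8.14, 4.72, -2.74, 1.59, -0.92]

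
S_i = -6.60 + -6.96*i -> [-6.6, -13.56, -20.52, -27.48, -34.44]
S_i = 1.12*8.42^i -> [1.12, 9.43, 79.4, 668.58, 5629.46]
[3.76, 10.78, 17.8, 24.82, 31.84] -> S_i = 3.76 + 7.02*i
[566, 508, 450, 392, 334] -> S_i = 566 + -58*i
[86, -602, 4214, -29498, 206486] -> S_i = 86*-7^i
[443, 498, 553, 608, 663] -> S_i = 443 + 55*i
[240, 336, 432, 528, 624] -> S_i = 240 + 96*i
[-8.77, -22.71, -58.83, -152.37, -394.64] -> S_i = -8.77*2.59^i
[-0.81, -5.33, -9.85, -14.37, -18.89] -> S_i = -0.81 + -4.52*i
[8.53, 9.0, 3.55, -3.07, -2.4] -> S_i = Random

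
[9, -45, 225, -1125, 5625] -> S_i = 9*-5^i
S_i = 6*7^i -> [6, 42, 294, 2058, 14406]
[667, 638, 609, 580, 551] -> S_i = 667 + -29*i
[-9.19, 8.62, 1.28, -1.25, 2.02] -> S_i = Random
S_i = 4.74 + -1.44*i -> [4.74, 3.3, 1.86, 0.42, -1.02]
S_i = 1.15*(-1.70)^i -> [1.15, -1.95, 3.32, -5.65, 9.6]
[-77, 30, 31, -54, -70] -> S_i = Random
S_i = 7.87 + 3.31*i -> [7.87, 11.18, 14.49, 17.8, 21.11]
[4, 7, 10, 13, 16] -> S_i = 4 + 3*i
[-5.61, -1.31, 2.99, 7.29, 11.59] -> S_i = -5.61 + 4.30*i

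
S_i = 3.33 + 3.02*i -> [3.33, 6.35, 9.37, 12.39, 15.41]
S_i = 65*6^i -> [65, 390, 2340, 14040, 84240]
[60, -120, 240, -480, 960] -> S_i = 60*-2^i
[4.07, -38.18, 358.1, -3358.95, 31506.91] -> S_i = 4.07*(-9.38)^i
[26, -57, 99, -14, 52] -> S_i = Random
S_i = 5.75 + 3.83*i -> [5.75, 9.58, 13.41, 17.24, 21.07]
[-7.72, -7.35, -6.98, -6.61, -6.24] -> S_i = -7.72 + 0.37*i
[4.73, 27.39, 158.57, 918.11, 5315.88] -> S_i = 4.73*5.79^i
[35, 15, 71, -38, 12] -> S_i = Random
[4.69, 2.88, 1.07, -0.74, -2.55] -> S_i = 4.69 + -1.81*i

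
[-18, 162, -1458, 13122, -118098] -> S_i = -18*-9^i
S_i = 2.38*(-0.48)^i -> [2.38, -1.14, 0.55, -0.26, 0.13]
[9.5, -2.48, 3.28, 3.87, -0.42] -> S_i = Random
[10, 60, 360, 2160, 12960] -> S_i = 10*6^i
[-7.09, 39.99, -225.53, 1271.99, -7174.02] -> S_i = -7.09*(-5.64)^i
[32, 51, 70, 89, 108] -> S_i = 32 + 19*i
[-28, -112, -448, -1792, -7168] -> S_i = -28*4^i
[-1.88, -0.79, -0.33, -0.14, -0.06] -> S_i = -1.88*0.42^i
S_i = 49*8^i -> [49, 392, 3136, 25088, 200704]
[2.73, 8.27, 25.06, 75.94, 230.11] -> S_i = 2.73*3.03^i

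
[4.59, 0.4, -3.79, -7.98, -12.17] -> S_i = 4.59 + -4.19*i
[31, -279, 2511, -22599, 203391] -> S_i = 31*-9^i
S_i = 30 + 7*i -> [30, 37, 44, 51, 58]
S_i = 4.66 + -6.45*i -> [4.66, -1.79, -8.24, -14.69, -21.14]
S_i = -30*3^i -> [-30, -90, -270, -810, -2430]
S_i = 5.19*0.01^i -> [5.19, 0.05, 0.0, 0.0, 0.0]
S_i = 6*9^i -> [6, 54, 486, 4374, 39366]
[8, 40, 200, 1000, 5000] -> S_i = 8*5^i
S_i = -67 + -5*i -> [-67, -72, -77, -82, -87]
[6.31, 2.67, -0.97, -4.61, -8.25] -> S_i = 6.31 + -3.64*i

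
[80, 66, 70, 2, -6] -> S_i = Random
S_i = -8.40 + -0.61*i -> [-8.4, -9.01, -9.62, -10.23, -10.84]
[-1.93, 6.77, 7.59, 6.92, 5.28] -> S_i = Random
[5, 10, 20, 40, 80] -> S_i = 5*2^i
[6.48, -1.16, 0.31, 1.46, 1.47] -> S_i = Random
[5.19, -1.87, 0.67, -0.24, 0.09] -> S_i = 5.19*(-0.36)^i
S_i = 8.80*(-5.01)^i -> [8.8, -44.09, 220.88, -1106.61, 5544.13]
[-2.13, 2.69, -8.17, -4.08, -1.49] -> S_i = Random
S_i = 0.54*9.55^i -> [0.54, 5.16, 49.25, 470.33, 4491.66]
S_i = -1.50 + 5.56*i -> [-1.5, 4.06, 9.62, 15.18, 20.74]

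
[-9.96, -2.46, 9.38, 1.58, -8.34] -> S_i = Random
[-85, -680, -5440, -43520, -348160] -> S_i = -85*8^i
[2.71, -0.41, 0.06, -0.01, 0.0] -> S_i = 2.71*(-0.15)^i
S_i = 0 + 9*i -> [0, 9, 18, 27, 36]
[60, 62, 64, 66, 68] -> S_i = 60 + 2*i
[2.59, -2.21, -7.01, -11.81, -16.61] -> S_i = 2.59 + -4.80*i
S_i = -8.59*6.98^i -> [-8.59, -59.96, -418.51, -2921.19, -20389.89]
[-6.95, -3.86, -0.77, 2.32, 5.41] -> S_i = -6.95 + 3.09*i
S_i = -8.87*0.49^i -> [-8.87, -4.35, -2.13, -1.04, -0.51]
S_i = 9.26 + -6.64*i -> [9.26, 2.62, -4.02, -10.66, -17.3]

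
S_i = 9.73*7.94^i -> [9.73, 77.26, 613.41, 4870.51, 38671.84]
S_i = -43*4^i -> [-43, -172, -688, -2752, -11008]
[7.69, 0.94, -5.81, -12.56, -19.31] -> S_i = 7.69 + -6.75*i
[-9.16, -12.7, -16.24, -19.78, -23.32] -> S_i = -9.16 + -3.54*i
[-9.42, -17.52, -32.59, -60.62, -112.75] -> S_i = -9.42*1.86^i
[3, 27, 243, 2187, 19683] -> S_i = 3*9^i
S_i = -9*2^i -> [-9, -18, -36, -72, -144]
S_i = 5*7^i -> [5, 35, 245, 1715, 12005]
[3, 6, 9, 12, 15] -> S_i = 3 + 3*i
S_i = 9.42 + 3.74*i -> [9.42, 13.16, 16.9, 20.64, 24.38]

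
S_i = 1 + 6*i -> [1, 7, 13, 19, 25]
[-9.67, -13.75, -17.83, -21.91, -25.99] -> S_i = -9.67 + -4.08*i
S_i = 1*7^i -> [1, 7, 49, 343, 2401]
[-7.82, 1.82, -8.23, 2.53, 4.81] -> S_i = Random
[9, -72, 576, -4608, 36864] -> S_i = 9*-8^i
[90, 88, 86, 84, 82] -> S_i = 90 + -2*i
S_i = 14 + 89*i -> [14, 103, 192, 281, 370]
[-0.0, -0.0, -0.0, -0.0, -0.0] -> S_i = -0.00*4.17^i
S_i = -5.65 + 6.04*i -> [-5.65, 0.39, 6.43, 12.47, 18.51]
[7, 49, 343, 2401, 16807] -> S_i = 7*7^i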